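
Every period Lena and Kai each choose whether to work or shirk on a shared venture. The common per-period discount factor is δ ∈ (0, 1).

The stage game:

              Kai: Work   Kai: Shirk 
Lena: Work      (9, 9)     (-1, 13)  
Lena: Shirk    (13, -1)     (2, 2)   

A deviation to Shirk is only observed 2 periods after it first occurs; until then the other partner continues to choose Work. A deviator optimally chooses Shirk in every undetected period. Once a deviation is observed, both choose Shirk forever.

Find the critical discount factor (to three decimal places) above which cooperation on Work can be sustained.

0.603

The best deviation is to choose Shirk for all 2 undetected periods, earning 13 each, then 2 forever once detected.
Deviation value: 13(1−δ^2)/(1−δ) + 2δ^2/(1−δ); cooperation value: 9/(1−δ).
IC: 9 ≥ 13(1−δ^2) + 2δ^2 = 13 − 11δ^2.
So δ^2 ≥ 4/11, giving δ ≥ (4/11)^(1/2) ≈ 0.603.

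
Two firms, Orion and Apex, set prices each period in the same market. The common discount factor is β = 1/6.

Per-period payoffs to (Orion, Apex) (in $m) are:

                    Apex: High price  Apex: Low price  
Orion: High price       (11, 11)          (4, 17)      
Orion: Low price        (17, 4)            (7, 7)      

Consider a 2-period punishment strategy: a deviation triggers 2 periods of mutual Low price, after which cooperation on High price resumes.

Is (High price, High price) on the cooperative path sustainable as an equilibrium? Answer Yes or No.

No

A one-shot deviation gives 17 now, then 7 for 2 periods, then back to 11.
Gain from deviating: (17−11) today; loss: (11−7) in each of the next 2 periods.
No-deviation condition: (11−7)(β+…+β^2) ≥ 17−11, i.e. β+…+β^2 ≥ 3/2.
At β = 1/6: β+…+β^2 = 0.1944 < 1.5000.
So cooperation is not sustainable.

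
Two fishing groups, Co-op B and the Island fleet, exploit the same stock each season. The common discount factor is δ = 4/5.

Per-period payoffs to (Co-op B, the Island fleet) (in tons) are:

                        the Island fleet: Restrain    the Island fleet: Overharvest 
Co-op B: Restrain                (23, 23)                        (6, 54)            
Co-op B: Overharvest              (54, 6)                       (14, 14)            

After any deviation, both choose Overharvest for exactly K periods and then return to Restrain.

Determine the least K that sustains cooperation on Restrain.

Need Σ_{k=1}^{K} δ^k ≥ (54−23)/(23−14) = 3.4444 at δ = 4/5.
At K = 8 the sum is 3.3289 < 3.4444; at K = 9 it is 3.4631 ≥ 3.4444.
So the minimum punishment length is K = 9.

9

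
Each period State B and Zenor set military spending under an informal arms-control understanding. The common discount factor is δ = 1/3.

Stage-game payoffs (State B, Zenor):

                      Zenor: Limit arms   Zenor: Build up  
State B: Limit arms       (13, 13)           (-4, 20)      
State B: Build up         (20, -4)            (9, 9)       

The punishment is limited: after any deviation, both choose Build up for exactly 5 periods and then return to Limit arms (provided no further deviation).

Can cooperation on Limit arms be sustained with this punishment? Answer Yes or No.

No

IC: δ+…+δ^5 ≥ (20−13)/(13−9) = 7/4.
At δ = 1/3: partial sum = 0.4979 < 1.7500. Cooperation not sustainable.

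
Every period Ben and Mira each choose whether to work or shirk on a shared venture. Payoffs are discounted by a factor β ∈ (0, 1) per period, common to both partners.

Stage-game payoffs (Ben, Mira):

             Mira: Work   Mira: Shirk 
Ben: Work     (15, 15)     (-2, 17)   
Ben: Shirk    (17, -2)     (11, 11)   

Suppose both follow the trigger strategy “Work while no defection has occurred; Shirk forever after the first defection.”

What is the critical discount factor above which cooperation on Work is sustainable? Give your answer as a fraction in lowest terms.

1/3

Under grim trigger the critical discount factor is (T−C)/(T−P) with T = 17, C = 15, P = 11.
β* = (17−15)/(17−11) = 2/6 = 1/3.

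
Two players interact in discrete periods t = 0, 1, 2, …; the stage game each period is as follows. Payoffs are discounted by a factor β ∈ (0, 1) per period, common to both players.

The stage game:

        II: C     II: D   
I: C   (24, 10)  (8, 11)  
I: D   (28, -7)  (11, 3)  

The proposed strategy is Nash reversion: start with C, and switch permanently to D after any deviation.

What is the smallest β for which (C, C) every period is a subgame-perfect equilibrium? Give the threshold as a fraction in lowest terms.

I: cooperation gives 24 each period; deviation gives 28 once then 11 forever.
  24/(1−β) ≥ 28 + 11β/(1−β) ⇒ β ≥ 4/17.
II: cooperation gives 10 each period; deviation gives 11 once then 3 forever.
  β ≥ 1/8.
Both must hold, so the binding constraint is I's: β ≥ 4/17.

4/17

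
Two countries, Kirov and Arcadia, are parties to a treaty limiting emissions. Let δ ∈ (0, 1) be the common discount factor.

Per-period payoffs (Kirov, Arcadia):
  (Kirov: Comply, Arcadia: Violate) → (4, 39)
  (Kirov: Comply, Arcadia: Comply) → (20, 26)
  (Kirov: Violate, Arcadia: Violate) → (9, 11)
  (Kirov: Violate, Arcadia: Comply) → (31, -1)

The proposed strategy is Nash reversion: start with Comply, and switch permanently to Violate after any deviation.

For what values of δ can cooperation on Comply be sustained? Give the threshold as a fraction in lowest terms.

1/2

Kirov's threshold: (31−20)/(31−9) = 1/2.
Arcadia's threshold: (39−26)/(39−11) = 13/28.
1/2 > 13/28, so Kirov binds and δ* = 1/2.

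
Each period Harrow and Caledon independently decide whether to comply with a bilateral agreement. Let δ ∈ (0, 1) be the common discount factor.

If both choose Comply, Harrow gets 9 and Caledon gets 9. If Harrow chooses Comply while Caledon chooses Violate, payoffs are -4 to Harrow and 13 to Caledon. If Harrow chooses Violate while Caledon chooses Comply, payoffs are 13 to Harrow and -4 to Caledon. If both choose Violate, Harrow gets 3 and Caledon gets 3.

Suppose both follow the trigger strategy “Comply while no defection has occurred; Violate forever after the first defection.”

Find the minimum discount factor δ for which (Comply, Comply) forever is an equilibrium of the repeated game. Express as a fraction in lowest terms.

2/5

9/(1−δ) ≥ 13 + 3δ/(1−δ)
9 ≥ 13 − 10δ
δ ≥ 4/10 = 2/5.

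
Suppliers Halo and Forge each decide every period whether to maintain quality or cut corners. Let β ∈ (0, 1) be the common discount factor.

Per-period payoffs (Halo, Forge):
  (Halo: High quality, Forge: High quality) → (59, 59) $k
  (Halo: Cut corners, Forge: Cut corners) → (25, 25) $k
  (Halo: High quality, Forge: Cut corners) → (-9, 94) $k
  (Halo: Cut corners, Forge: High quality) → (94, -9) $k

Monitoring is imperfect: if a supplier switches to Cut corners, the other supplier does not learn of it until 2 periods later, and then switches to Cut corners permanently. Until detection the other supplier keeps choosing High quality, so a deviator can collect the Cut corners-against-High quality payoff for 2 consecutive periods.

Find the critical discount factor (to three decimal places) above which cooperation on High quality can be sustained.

A deviator earns 94 for 2 periods, then 25 forever; cooperating earns 59 forever. Multiplying the IC by (1−β):
59 ≥ 94(1−β^2) + 25β^2, so 69·β^2 ≥ 35 and β^2 ≥ 35/69.
β ≥ (35/69)^(1/2) ≈ 0.712.

0.712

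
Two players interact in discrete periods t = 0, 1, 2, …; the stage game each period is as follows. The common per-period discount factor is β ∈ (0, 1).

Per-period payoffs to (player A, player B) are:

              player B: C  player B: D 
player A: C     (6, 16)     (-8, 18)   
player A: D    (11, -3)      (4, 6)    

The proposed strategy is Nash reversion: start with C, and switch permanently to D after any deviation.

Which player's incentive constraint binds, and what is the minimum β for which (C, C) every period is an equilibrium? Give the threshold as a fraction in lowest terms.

player A; β ≥ 5/7

For player A: deviation gain 11−6 = 5, per-period punishment loss 6−4 = 2. IC gives β ≥ 5/7.
For player B: gain 2, loss 10 per period, so β ≥ 2/12 = 1/6.
The tighter constraint is player A's, so cooperation needs β ≥ 5/7.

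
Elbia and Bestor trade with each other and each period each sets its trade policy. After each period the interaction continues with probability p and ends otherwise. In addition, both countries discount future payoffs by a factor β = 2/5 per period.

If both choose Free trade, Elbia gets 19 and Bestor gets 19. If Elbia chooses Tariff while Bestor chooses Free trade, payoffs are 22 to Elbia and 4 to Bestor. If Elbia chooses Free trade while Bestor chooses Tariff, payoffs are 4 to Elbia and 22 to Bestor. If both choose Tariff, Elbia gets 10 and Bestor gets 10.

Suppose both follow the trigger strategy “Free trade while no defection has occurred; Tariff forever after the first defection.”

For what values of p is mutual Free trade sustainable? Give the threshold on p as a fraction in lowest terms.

5/8

Expected continuation weight on next period's payoff is β·p = 2/5·p, which plays the role of the discount factor.
Cooperation requires 2/5·p ≥ (22−19)/(22−10) = 1/4, hence p ≥ 5/8.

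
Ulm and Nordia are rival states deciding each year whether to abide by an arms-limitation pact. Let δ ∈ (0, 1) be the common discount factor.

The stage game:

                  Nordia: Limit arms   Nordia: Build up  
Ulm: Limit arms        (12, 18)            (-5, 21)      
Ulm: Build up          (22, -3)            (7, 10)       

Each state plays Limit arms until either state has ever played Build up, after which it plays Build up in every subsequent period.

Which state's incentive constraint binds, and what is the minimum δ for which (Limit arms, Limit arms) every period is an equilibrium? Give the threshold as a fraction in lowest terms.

Ulm; δ ≥ 2/3

For Ulm: deviation gain 22−12 = 10, per-period punishment loss 12−7 = 5. IC gives δ ≥ 10/15 = 2/3.
For Nordia: gain 3, loss 8 per period, so δ ≥ 3/11.
The tighter constraint is Ulm's, so cooperation needs δ ≥ 2/3.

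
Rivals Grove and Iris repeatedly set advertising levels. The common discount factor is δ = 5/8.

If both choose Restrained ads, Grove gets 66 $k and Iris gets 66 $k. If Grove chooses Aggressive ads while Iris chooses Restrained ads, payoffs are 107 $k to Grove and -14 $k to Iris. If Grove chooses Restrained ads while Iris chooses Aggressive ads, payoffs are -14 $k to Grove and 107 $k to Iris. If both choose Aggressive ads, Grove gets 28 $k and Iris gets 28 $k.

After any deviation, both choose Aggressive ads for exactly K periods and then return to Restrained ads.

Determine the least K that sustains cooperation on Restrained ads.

3

No profitable deviation requires (66−28)(δ+…+δ^K) ≥ 107−66, i.e. δ+…+δ^K ≥ 41/38 ≈ 1.0789.
With δ = 5/8, the partial sums are K=1: 0.6250, K=2: 1.0156, K=3: 1.2598.
K = 3 is the first length at which the sum reaches 1.0789.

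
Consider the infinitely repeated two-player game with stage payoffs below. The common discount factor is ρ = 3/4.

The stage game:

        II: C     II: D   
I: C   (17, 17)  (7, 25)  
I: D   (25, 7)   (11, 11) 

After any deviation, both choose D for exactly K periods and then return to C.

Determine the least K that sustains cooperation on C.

3

IC: ρ(1−ρ^K)/(1−ρ) ≥ (25−17)/(17−11) = 4/3.
With ρ = 3/4: need 1 − ρ^K ≥ 4/3·(1−3/4)/(3/4), i.e. ρ^K ≤ 0.5556.
Since (3/4)^2 = 0.5625 and (3/4)^3 = 0.4219, the smallest such K is 3.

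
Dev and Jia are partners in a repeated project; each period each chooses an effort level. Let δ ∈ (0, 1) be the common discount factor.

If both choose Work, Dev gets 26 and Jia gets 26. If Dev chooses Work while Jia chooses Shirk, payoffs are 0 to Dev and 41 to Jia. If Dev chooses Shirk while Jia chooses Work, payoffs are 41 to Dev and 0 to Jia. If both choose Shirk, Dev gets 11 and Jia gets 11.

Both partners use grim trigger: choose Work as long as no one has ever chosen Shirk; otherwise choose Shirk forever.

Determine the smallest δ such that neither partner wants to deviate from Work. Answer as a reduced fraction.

One-period gain from deviating is 41 − 26 = 15. The loss is 26 − 11 = 15 in every subsequent period, with present value 15·δ/(1−δ).
Deviation is unprofitable when 15·δ/(1−δ) ≥ 15, i.e. δ/(1−δ) ≥ 1.
Equivalently δ ≥ 15/(15+15) = 1/2.

1/2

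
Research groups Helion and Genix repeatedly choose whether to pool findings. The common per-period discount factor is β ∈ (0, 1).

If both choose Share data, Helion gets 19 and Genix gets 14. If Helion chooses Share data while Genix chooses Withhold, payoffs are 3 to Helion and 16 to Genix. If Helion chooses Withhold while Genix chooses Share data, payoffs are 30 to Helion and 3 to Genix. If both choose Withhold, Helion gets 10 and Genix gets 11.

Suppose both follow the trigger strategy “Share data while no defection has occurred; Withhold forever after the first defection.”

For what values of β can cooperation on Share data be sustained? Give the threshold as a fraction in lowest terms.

Helion: cooperation gives 19 each period; deviation gives 30 once then 10 forever.
  19/(1−β) ≥ 30 + 10β/(1−β) ⇒ β ≥ 11/20.
Genix: cooperation gives 14 each period; deviation gives 16 once then 11 forever.
  β ≥ 2/5.
Both must hold, so the binding constraint is Helion's: β ≥ 11/20.

11/20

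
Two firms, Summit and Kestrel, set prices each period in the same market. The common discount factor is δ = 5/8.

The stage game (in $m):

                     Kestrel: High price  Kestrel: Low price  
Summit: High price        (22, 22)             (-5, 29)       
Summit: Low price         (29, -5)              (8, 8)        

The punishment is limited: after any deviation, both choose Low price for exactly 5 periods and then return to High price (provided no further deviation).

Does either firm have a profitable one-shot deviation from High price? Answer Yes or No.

Comparing payoff streams over the 6 periods until play realigns: cooperate → 22(1+δ+…+δ^5); deviate → 29 + 8(δ+…+δ^5).
Cooperation is sustained iff (22−8)(δ+…+δ^5) ≥ 29−22.
δ+…+δ^5 = 5/8·(1−(5/8)^5)/(1−5/8) = 1.5077, and (29−22)/(22−8) = 0.5000.
1.5077 ≥ 0.5000, so cooperation is sustainable.

No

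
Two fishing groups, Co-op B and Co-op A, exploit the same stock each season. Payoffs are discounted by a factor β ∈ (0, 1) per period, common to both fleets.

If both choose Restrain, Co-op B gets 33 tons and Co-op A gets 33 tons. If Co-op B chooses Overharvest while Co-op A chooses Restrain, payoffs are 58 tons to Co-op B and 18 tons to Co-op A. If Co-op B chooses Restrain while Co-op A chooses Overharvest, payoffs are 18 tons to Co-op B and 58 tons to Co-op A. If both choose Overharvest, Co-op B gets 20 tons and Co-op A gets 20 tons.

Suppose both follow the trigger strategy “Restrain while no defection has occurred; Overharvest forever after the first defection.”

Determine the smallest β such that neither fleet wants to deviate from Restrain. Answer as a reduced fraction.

25/38

One-period gain from deviating is 58 − 33 = 25. The loss is 33 − 20 = 13 in every subsequent period, with present value 13·β/(1−β).
Deviation is unprofitable when 13·β/(1−β) ≥ 25, i.e. β/(1−β) ≥ 25/13.
Equivalently β ≥ 25/(25+13) = 25/38.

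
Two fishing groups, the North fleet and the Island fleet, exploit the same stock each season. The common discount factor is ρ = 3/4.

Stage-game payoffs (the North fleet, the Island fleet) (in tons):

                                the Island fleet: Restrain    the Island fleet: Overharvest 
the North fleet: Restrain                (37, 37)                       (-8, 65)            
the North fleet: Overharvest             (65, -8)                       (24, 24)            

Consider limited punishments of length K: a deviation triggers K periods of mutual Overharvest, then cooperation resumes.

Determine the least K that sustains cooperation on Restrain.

Need Σ_{k=1}^{K} ρ^k ≥ (65−37)/(37−24) = 2.1538 at ρ = 3/4.
At K = 4 the sum is 2.0508 < 2.1538; at K = 5 it is 2.2881 ≥ 2.1538.
So the minimum punishment length is K = 5.

5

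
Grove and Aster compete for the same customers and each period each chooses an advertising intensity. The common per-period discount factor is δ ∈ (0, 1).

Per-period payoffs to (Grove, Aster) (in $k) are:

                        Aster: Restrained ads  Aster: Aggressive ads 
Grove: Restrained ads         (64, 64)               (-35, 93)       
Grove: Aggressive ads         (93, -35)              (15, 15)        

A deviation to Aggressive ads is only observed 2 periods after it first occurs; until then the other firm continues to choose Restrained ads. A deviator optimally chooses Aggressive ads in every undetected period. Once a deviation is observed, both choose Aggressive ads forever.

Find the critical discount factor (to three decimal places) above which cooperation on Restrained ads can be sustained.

Deviating for the 2 undetected periods gains 93−64 = 29 per period over cooperation, then loses 64−15 = 49 per period forever once punishment starts.
Gain: 29(1 + δ + … + δ^1); loss: 49·δ^2/(1−δ).
No profitable deviation ⇔ 29(1−δ^2) ≤ 49·δ^2, i.e. δ^2 ≥ 29/(29+49) = 29/78.
Hence δ ≥ (29/78)^(1/2) ≈ 0.610.

0.610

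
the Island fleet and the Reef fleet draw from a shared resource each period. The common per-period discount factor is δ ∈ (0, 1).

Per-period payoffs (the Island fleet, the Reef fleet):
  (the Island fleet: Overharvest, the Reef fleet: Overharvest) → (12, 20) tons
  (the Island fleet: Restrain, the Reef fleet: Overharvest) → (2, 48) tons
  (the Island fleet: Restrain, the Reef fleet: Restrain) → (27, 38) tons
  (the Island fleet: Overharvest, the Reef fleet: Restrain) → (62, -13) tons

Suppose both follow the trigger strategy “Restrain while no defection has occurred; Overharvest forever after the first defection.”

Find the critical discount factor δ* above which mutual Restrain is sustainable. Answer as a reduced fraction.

For the Island fleet: deviation gain 62−27 = 35, per-period punishment loss 27−12 = 15. IC gives δ ≥ 35/50 = 7/10.
For the Reef fleet: gain 10, loss 18 per period, so δ ≥ 10/28 = 5/14.
The tighter constraint is the Island fleet's, so cooperation needs δ ≥ 7/10.

7/10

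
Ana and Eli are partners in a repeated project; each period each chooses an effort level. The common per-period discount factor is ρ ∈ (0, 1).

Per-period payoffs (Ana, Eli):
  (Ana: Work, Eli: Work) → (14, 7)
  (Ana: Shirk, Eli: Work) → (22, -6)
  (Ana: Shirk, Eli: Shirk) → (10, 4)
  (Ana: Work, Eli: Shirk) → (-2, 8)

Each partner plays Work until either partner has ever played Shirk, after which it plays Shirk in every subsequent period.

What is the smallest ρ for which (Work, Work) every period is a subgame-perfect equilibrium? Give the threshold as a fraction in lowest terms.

2/3

Ana: cooperation gives 14 each period; deviation gives 22 once then 10 forever.
  14/(1−ρ) ≥ 22 + 10ρ/(1−ρ) ⇒ ρ ≥ 8/12 = 2/3.
Eli: cooperation gives 7 each period; deviation gives 8 once then 4 forever.
  ρ ≥ 1/4.
Both must hold, so the binding constraint is Ana's: ρ ≥ 2/3.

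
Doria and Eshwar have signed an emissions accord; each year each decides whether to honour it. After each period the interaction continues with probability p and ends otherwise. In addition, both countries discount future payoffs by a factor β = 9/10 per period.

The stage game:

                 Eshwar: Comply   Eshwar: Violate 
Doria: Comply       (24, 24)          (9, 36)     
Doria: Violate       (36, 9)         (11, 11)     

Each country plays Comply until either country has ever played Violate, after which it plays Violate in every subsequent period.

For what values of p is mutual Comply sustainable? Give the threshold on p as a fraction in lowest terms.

Expected continuation weight on next period's payoff is β·p = 9/10·p, which plays the role of the discount factor.
Cooperation requires 9/10·p ≥ (36−24)/(36−11) = 12/25, hence p ≥ 8/15.

8/15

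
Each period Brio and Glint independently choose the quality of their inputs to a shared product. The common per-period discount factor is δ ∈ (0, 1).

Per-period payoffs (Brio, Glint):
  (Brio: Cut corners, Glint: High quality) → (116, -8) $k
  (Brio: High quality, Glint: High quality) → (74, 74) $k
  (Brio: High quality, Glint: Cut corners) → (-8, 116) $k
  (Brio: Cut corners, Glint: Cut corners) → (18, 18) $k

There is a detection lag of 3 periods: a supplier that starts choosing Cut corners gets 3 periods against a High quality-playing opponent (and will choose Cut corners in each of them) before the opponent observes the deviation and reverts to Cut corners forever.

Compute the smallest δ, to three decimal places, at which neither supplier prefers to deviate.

0.754

Deviating for the 3 undetected periods gains 116−74 = 42 per period over cooperation, then loses 74−18 = 56 per period forever once punishment starts.
Gain: 42(1 + δ + … + δ^2); loss: 56·δ^3/(1−δ).
No profitable deviation ⇔ 42(1−δ^3) ≤ 56·δ^3, i.e. δ^3 ≥ 42/(42+56) = 3/7.
Hence δ ≥ (3/7)^(1/3) ≈ 0.754.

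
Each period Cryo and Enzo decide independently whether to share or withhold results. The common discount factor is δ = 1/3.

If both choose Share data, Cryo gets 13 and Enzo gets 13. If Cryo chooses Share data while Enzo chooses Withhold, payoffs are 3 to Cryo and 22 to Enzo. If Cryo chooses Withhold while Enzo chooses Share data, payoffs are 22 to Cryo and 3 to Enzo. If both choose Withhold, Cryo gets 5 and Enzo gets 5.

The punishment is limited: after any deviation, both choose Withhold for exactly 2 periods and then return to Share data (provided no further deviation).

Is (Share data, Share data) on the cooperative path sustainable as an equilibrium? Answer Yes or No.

No

IC: δ+…+δ^2 ≥ (22−13)/(13−5) = 9/8.
At δ = 1/3: partial sum = 0.4444 < 1.1250. Cooperation not sustainable.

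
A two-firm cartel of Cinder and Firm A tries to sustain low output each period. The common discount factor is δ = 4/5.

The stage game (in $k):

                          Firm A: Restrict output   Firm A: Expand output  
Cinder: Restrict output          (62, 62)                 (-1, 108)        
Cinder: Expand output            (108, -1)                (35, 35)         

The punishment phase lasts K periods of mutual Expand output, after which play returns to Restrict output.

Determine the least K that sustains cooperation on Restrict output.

IC: δ(1−δ^K)/(1−δ) ≥ (108−62)/(62−35) = 46/27.
With δ = 4/5: need 1 − δ^K ≥ 46/27·(1−4/5)/(4/5), i.e. δ^K ≤ 0.5741.
Since (4/5)^2 = 0.6400 and (4/5)^3 = 0.5120, the smallest such K is 3.

3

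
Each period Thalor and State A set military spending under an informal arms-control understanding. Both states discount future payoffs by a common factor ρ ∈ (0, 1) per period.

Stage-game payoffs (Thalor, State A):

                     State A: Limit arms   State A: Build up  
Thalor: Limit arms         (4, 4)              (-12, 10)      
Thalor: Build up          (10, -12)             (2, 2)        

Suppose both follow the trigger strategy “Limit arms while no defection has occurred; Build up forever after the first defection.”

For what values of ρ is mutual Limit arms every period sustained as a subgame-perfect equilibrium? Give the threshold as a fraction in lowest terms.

Under grim trigger the critical discount factor is (T−C)/(T−P) with T = 10, C = 4, P = 2.
ρ* = (10−4)/(10−2) = 6/8 = 3/4.

3/4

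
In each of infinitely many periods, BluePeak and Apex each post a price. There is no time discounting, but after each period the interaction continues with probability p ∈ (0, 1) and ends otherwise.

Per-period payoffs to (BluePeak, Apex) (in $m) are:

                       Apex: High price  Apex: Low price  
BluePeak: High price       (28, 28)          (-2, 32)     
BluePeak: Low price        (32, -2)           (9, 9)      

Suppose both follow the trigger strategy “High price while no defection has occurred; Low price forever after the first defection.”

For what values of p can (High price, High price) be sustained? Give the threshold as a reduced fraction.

With no time discounting, the continuation probability p plays the role of the discount factor.
Grim-trigger IC: 28/(1−p) ≥ 32 + 9p/(1−p) ⇒ p ≥ (32−28)/(32−9) = 4/23.

4/23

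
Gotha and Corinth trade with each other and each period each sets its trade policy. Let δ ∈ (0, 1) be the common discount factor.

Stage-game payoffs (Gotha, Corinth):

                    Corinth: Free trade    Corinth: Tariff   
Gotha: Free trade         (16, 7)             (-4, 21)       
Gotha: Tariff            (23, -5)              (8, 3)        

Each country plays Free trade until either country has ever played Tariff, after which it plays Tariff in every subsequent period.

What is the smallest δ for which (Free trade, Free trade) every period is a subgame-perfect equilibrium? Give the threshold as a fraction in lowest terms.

7/9

Gotha's threshold: (23−16)/(23−8) = 7/15.
Corinth's threshold: (21−7)/(21−3) = 7/9.
7/15 < 7/9, so Corinth binds and δ* = 7/9.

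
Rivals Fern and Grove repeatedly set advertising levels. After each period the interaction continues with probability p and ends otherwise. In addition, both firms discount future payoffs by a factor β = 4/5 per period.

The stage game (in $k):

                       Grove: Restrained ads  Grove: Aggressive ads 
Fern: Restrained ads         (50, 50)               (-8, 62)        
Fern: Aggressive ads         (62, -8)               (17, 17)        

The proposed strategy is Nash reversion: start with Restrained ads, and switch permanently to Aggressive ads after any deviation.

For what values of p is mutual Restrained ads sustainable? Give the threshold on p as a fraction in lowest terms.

With continuation probability p and discount β, the effective per-period discount factor is βp.
Grim-trigger IC: βp ≥ (62−50)/(62−17) = 4/15.
So p ≥ (4/15)/(4/5) = 1/3.

1/3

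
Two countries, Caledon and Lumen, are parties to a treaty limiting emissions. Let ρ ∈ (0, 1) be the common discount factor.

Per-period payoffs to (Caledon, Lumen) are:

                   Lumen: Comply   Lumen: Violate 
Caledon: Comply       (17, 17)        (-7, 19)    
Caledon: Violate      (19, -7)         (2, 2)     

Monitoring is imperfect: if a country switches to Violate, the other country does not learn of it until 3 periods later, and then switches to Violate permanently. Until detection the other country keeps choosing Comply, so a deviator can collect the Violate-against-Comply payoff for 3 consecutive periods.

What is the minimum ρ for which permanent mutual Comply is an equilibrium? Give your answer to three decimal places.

A deviator earns 19 for 3 periods, then 2 forever; cooperating earns 17 forever. Multiplying the IC by (1−ρ):
17 ≥ 19(1−ρ^3) + 2ρ^3, so 17·ρ^3 ≥ 2 and ρ^3 ≥ 2/17.
ρ ≥ (2/17)^(1/3) ≈ 0.490.

0.490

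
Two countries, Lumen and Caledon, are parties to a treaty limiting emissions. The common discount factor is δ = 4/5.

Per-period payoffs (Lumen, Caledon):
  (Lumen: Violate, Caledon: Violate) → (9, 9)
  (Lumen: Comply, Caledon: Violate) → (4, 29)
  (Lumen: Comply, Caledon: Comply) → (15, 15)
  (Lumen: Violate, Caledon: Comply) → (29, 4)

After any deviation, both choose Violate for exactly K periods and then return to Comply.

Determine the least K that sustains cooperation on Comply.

IC: δ(1−δ^K)/(1−δ) ≥ (29−15)/(15−9) = 7/3.
With δ = 4/5: need 1 − δ^K ≥ 7/3·(1−4/5)/(4/5), i.e. δ^K ≤ 0.4167.
Since (4/5)^3 = 0.5120 and (4/5)^4 = 0.4096, the smallest such K is 4.

4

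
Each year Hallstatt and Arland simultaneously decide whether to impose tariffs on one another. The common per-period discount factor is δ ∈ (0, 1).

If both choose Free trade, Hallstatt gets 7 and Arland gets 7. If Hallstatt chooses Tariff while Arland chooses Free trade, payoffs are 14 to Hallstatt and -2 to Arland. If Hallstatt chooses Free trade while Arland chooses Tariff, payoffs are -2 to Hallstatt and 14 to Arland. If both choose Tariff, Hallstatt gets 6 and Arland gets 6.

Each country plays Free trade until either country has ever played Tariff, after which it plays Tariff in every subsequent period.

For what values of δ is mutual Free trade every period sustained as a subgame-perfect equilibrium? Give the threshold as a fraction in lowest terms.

7/8

One-period gain from deviating is 14 − 7 = 7. The loss is 7 − 6 = 1 in every subsequent period, with present value 1·δ/(1−δ).
Deviation is unprofitable when 1·δ/(1−δ) ≥ 7, i.e. δ/(1−δ) ≥ 7.
Equivalently δ ≥ 7/(7+1) = 7/8.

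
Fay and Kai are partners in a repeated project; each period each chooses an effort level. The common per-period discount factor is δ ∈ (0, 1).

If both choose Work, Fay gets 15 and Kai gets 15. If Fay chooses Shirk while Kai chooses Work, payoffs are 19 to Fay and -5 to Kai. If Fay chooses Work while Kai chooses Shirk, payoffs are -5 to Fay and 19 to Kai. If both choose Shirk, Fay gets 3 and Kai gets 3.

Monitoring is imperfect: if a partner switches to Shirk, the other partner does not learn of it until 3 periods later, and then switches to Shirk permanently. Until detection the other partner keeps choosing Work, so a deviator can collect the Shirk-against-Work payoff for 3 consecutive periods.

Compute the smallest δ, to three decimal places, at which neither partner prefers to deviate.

A deviator earns 19 for 3 periods, then 3 forever; cooperating earns 15 forever. Multiplying the IC by (1−δ):
15 ≥ 19(1−δ^3) + 3δ^3, so 16·δ^3 ≥ 4 and δ^3 ≥ 1/4.
δ ≥ (1/4)^(1/3) ≈ 0.630.

0.630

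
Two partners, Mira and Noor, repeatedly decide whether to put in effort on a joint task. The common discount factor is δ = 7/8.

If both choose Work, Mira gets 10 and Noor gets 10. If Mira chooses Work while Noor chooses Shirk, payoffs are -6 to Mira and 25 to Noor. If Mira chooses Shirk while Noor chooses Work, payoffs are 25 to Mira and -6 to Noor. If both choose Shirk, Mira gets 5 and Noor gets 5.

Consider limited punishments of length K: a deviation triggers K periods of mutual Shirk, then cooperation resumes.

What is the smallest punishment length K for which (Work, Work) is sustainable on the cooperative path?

No profitable deviation requires (10−5)(δ+…+δ^K) ≥ 25−10, i.e. δ+…+δ^K ≥ 3 ≈ 3.0000.
With δ = 7/8, the partial sums are K=1: 0.8750, K=2: 1.6406, K=3: 2.3105, K=4: 2.8967, K=5: 3.4096.
K = 5 is the first length at which the sum reaches 3.0000.

5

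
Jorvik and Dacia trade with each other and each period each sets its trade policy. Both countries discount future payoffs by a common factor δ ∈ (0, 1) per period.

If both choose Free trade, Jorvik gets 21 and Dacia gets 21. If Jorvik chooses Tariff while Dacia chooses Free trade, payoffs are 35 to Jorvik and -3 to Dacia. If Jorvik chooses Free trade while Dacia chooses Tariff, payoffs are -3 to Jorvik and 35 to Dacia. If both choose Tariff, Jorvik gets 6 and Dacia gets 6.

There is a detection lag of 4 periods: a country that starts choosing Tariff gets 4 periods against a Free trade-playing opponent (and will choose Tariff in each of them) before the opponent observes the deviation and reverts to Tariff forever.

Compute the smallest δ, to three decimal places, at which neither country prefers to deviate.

The best deviation is to choose Tariff for all 4 undetected periods, earning 35 each, then 6 forever once detected.
Deviation value: 35(1−δ^4)/(1−δ) + 6δ^4/(1−δ); cooperation value: 21/(1−δ).
IC: 21 ≥ 35(1−δ^4) + 6δ^4 = 35 − 29δ^4.
So δ^4 ≥ 14/29, giving δ ≥ (14/29)^(1/4) ≈ 0.834.

0.834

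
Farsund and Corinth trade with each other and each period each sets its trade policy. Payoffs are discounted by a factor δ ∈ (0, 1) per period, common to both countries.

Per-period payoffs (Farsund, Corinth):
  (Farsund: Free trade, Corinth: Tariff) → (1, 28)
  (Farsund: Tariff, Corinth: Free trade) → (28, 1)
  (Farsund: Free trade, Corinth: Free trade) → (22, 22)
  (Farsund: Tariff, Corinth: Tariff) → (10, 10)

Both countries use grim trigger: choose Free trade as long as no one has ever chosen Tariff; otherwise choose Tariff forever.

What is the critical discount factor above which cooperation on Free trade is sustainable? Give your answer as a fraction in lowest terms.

1/3

Under grim trigger the critical discount factor is (T−C)/(T−P) with T = 28, C = 22, P = 10.
δ* = (28−22)/(28−10) = 6/18 = 1/3.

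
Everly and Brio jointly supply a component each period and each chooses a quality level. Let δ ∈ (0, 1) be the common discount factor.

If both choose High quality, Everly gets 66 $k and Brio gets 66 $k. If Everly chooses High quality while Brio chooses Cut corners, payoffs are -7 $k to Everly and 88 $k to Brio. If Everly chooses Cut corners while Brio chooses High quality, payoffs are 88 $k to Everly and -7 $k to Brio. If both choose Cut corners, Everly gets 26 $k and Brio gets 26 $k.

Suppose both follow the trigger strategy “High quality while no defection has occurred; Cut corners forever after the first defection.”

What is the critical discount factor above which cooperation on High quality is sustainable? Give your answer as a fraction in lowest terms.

Under grim trigger the critical discount factor is (T−C)/(T−P) with T = 88, C = 66, P = 26.
δ* = (88−66)/(88−26) = 22/62 = 11/31.

11/31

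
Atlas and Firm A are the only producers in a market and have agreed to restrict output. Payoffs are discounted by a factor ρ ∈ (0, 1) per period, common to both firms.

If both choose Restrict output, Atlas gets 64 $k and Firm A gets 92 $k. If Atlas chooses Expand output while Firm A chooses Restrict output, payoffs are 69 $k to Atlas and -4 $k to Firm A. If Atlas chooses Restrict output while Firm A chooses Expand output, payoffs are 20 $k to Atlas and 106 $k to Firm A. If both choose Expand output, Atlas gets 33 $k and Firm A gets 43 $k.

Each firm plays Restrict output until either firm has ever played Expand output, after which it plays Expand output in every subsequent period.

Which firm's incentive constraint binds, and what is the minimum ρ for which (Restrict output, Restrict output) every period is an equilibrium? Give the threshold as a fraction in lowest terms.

Atlas's threshold: (69−64)/(69−33) = 5/36.
Firm A's threshold: (106−92)/(106−43) = 2/9.
5/36 < 2/9, so Firm A binds and ρ* = 2/9.

Firm A; ρ ≥ 2/9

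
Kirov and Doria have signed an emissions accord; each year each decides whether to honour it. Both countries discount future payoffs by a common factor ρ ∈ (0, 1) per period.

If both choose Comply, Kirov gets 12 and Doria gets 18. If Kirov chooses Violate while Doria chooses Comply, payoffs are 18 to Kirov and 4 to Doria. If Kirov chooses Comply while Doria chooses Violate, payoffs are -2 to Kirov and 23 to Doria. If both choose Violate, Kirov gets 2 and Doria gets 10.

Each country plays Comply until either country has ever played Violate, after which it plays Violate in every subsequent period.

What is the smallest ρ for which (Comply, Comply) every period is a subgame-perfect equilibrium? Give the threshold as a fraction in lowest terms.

For Kirov: deviation gain 18−12 = 6, per-period punishment loss 12−2 = 10. IC gives ρ ≥ 6/16 = 3/8.
For Doria: gain 5, loss 8 per period, so ρ ≥ 5/13.
The tighter constraint is Doria's, so cooperation needs ρ ≥ 5/13.

5/13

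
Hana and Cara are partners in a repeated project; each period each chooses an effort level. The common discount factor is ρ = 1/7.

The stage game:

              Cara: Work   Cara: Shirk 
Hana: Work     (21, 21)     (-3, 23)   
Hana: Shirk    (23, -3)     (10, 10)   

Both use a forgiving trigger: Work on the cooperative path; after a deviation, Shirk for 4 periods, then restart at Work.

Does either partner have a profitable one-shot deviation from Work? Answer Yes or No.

Yes

A one-shot deviation gives 23 now, then 10 for 4 periods, then back to 21.
Gain from deviating: (23−21) today; loss: (21−10) in each of the next 4 periods.
No-deviation condition: (21−10)(ρ+…+ρ^4) ≥ 23−21, i.e. ρ+…+ρ^4 ≥ 2/11.
At ρ = 1/7: ρ+…+ρ^4 = 0.1666 < 0.1818.
So cooperation is not sustainable.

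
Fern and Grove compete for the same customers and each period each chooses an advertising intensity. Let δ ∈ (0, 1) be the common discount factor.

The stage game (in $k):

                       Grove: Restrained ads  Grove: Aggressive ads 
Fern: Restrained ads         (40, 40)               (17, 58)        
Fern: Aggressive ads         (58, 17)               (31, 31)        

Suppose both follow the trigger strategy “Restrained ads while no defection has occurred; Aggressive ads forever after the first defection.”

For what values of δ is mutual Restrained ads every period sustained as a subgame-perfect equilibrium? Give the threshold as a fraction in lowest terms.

40/(1−δ) ≥ 58 + 31δ/(1−δ)
40 ≥ 58 − 27δ
δ ≥ 18/27 = 2/3.

2/3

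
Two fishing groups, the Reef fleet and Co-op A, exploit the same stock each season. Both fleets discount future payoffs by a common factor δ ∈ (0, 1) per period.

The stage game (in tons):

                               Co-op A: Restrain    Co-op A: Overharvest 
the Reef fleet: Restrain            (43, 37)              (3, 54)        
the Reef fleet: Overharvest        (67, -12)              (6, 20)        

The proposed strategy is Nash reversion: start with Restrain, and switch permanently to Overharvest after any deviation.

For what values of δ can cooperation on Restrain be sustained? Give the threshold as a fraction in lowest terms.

1/2

For the Reef fleet: deviation gain 67−43 = 24, per-period punishment loss 43−6 = 37. IC gives δ ≥ 24/61.
For Co-op A: gain 17, loss 17 per period, so δ ≥ 17/34 = 1/2.
The tighter constraint is Co-op A's, so cooperation needs δ ≥ 1/2.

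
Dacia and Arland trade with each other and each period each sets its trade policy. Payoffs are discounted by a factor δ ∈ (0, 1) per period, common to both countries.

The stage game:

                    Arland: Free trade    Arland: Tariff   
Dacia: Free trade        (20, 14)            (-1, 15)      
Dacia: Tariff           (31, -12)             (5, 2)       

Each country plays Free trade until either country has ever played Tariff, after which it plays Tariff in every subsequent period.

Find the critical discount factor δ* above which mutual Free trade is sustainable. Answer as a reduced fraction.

11/26

Dacia: cooperation gives 20 each period; deviation gives 31 once then 5 forever.
  20/(1−δ) ≥ 31 + 5δ/(1−δ) ⇒ δ ≥ 11/26.
Arland: cooperation gives 14 each period; deviation gives 15 once then 2 forever.
  δ ≥ 1/13.
Both must hold, so the binding constraint is Dacia's: δ ≥ 11/26.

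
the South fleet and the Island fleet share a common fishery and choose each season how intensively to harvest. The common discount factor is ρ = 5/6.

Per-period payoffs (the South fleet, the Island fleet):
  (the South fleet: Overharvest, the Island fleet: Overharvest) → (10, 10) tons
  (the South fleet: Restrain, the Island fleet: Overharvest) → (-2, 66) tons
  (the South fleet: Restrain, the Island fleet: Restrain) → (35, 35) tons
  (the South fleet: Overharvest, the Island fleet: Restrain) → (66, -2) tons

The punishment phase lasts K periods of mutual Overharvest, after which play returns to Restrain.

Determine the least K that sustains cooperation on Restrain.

2

No profitable deviation requires (35−10)(ρ+…+ρ^K) ≥ 66−35, i.e. ρ+…+ρ^K ≥ 31/25 ≈ 1.2400.
With ρ = 5/6, the partial sums are K=1: 0.8333, K=2: 1.5278.
K = 2 is the first length at which the sum reaches 1.2400.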